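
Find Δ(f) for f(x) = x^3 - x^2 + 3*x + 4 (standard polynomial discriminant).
Δ = -731

For x^3 + a x^2 + b x + c the discriminant is Δ = 18 a b c - 4 a^3 c + a^2 b^2 - 4 b^3 - 27 c^2.
Plug a = -1, b = 3, c = 4:
  18*(-1)*(3)*(4) - 4*(-1)^3*(4) + (-1)^2*(3)^2 - 4*(3)^3 - 27*(4)^2
  = -216 + (16) + 9 + (-108) + (-432)
  = -731.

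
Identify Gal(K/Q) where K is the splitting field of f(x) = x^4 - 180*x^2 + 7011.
Gal(K/Q) = V_4 (Klein four-group, Z/2Z × Z/2Z)

f factors as (x^2 - 57)(x^2 - 123), so the splitting field is K = Q(sqrt(57), sqrt(123)). The elements 57, 123, 7011 are all non-squares in Q, so sqrt(57) and sqrt(123) generate independent quadratic extensions. Thus [K:Q] = 4 and Gal(K/Q) is generated by the two order-2 automorphisms sqrt(57) ↦ -sqrt(57) and sqrt(123) ↦ -sqrt(123), giving V_4.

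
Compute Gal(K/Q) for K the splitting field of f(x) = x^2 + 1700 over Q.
Gal(K/Q) = Z/2Z (cyclic of order 2)

x^2 + 1700 is irreducible over Q since -1700 is not a rational square. The splitting field Q(sqrt(-1700)) has degree 2 over Q, and its unique nontrivial automorphism is sqrt(-1700) ↦ -sqrt(-1700). Hence Gal(Q(sqrt(-1700))/Q) = Z/2Z.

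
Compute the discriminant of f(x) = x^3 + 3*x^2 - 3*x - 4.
Δ = 837

For x^3 + a x^2 + b x + c the discriminant is Δ = 18 a b c - 4 a^3 c + a^2 b^2 - 4 b^3 - 27 c^2.
Plug a = 3, b = -3, c = -4:
  18*(3)*(-3)*(-4) - 4*(3)^3*(-4) + (3)^2*(-3)^2 - 4*(-3)^3 - 27*(-4)^2
  = 648 + (432) + 81 + (108) + (-432)
  = 837.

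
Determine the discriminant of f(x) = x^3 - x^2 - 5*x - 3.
Δ = 0

For x^3 + a x^2 + b x + c the discriminant is Δ = 18 a b c - 4 a^3 c + a^2 b^2 - 4 b^3 - 27 c^2.
Plug a = -1, b = -5, c = -3:
  18*(-1)*(-5)*(-3) - 4*(-1)^3*(-3) + (-1)^2*(-5)^2 - 4*(-5)^3 - 27*(-3)^2
  = -270 + (-12) + 25 + (500) + (-243)
  = 0.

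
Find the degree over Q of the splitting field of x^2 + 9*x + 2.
[K:Q] = 2

The discriminant of x^2 + (9)*x + (2) is b^2 - 4c = 81 - (8) = 73. Since 73 is not a perfect square in Q, the polynomial is irreducible over Q. Its two roots generate a degree-2 extension, so [K:Q] = 2.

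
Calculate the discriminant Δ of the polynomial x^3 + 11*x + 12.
Δ = -9212

For a depressed cubic x^3 + p x + q the discriminant is Δ = -4 p^3 - 27 q^2 = -4*(11)^3 - 27*(12)^2 = -5324 - 3888 = -9212.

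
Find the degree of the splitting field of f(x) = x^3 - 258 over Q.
[K:Q] = 6

x^3 - 258 has one real root r = 258^(1/3) and two complex roots r*zeta_3, r*zeta_3^2 where zeta_3 = e^(2*pi*i/3). The splitting field is Q(r, zeta_3). [Q(r):Q] = 3 and [Q(zeta_3):Q] = 2 with gcd = 1, so [Q(r, zeta_3):Q] = 3 * 2 = 6.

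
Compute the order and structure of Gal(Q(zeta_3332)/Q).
|Gal(Q(zeta_3332)/Q)| = phi(3332) = 1344; group ≅ (Z/3332Z)^* ≅ Z/2Z × Z/16Z × Z/42Z

The n-th cyclotomic polynomial Φ_3332(x) is the minimal polynomial of zeta_3332 over Q and has degree phi(3332) = 1344. So Q(zeta_3332) is a degree-1344 Galois extension with Galois group (Z/3332Z)^*. By CRT, (Z/3332Z)^* ≅ (Z/4Z)^* × (Z/49Z)^* × (Z/17Z)^*. Each prime-power unit group is (Z/4Z)^* ≅ Z/2Z; (Z/49Z)^* ≅ Z/42Z; (Z/17Z)^* ≅ Z/16Z. Hence Gal(Q(zeta_3332)/Q) ≅ Z/2Z × Z/16Z × Z/42Z.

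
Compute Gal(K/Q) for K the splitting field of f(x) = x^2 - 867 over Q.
Gal(K/Q) = Z/2Z (cyclic of order 2)

x^2 - 867 is irreducible over Q since 867 is not a rational square. The splitting field Q(sqrt(867)) has degree 2 over Q, and its unique nontrivial automorphism is sqrt(867) ↦ -sqrt(867). Hence Gal(Q(sqrt(867))/Q) = Z/2Z.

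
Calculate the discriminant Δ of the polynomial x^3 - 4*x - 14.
Δ = -5036

For a depressed cubic x^3 + p x + q the discriminant is Δ = -4 p^3 - 27 q^2 = -4*(-4)^3 - 27*(-14)^2 = 256 - 5292 = -5036.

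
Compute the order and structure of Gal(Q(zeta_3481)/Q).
|Gal(Q(zeta_3481)/Q)| = phi(3481) = 3422; group ≅ (Z/3481Z)^* ≅ Z/3422Z

The n-th cyclotomic polynomial Φ_3481(x) is the minimal polynomial of zeta_3481 over Q and has degree phi(3481) = 3422. So Q(zeta_3481) is a degree-3422 Galois extension with Galois group (Z/3481Z)^*. (Z/3481Z)^* is cyclic since 3481 is an odd prime power (or 4). Hence Gal(Q(zeta_3481)/Q) ≅ Z/3422Z.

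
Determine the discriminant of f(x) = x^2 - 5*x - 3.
Δ = 37

For a quadratic a x^2 + b x + c the discriminant is Δ = b^2 - 4ac = (-5)^2 - 4*(1)*(-3) = 25 - (-12) = 37.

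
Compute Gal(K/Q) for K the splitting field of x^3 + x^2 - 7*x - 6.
Gal(K/Q) = S_3 (symmetric group of order 6)

Compute the discriminant of x^3 + (1)*x^2 + (-7)*x + (-6): Δ = 1229. Since Δ is not a rational square, the Galois group is not contained in A_3; it must be the full S_3 (irreducibility of the cubic rules out anything smaller).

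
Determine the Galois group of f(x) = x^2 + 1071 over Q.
Gal(K/Q) = Z/2Z (cyclic of order 2)

x^2 + 1071 is irreducible over Q since -1071 is not a rational square. The splitting field Q(sqrt(-1071)) has degree 2 over Q, and its unique nontrivial automorphism is sqrt(-1071) ↦ -sqrt(-1071). Hence Gal(Q(sqrt(-1071))/Q) = Z/2Z.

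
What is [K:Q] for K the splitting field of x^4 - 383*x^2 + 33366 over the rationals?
[K:Q] = 4

f factors as (x^2 - 249)(x^2 - 134); the splitting field is K = Q(sqrt(249), sqrt(134)). Since 249, 134, and 33366 are all non-squares in Q, the three subfields Q(sqrt(249)), Q(sqrt(134)), Q(sqrt(33366)) are distinct degree-2 extensions, so [K:Q] = 4 (Klein four Galois group).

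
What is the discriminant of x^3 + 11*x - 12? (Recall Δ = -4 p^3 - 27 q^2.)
Δ = -9212

For a depressed cubic x^3 + p x + q the discriminant is Δ = -4 p^3 - 27 q^2 = -4*(11)^3 - 27*(-12)^2 = -5324 - 3888 = -9212.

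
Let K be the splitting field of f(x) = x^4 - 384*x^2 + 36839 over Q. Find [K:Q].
[K:Q] = 4

f factors as (x^2 - 187)(x^2 - 197); the splitting field is K = Q(sqrt(187), sqrt(197)). Since 187, 197, and 36839 are all non-squares in Q, the three subfields Q(sqrt(187)), Q(sqrt(197)), Q(sqrt(36839)) are distinct degree-2 extensions, so [K:Q] = 4 (Klein four Galois group).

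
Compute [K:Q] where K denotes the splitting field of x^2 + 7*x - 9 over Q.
[K:Q] = 2

The discriminant of x^2 + (7)*x + (-9) is b^2 - 4c = 49 - (-36) = 85. Since 85 is not a perfect square in Q, the polynomial is irreducible over Q. Its two roots generate a degree-2 extension, so [K:Q] = 2.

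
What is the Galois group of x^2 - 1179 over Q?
Gal(K/Q) = Z/2Z (cyclic of order 2)

x^2 - 1179 is irreducible over Q since 1179 is not a rational square. The splitting field Q(sqrt(1179)) has degree 2 over Q, and its unique nontrivial automorphism is sqrt(1179) ↦ -sqrt(1179). Hence Gal(Q(sqrt(1179))/Q) = Z/2Z.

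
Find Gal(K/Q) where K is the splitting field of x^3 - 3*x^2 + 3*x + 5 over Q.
Gal(K/Q) = S_3 (symmetric group of order 6)

Compute the discriminant of x^3 + (-3)*x^2 + (3)*x + (5): Δ = -972. Since Δ is not a rational square, the Galois group is not contained in A_3; it must be the full S_3 (irreducibility of the cubic rules out anything smaller).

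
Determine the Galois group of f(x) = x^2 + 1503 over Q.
Gal(K/Q) = Z/2Z (cyclic of order 2)

x^2 + 1503 is irreducible over Q since -1503 is not a rational square. The splitting field Q(sqrt(-1503)) has degree 2 over Q, and its unique nontrivial automorphism is sqrt(-1503) ↦ -sqrt(-1503). Hence Gal(Q(sqrt(-1503))/Q) = Z/2Z.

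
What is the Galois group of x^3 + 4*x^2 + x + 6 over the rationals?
Gal(K/Q) = S_3 (symmetric group of order 6)

Compute the discriminant of x^3 + (4)*x^2 + (1)*x + (6): Δ = -2064. Since Δ is not a rational square, the Galois group is not contained in A_3; it must be the full S_3 (irreducibility of the cubic rules out anything smaller).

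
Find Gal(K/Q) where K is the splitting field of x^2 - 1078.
Gal(K/Q) = Z/2Z (cyclic of order 2)

x^2 - 1078 is irreducible over Q since 1078 is not a rational square. The splitting field Q(sqrt(1078)) has degree 2 over Q, and its unique nontrivial automorphism is sqrt(1078) ↦ -sqrt(1078). Hence Gal(Q(sqrt(1078))/Q) = Z/2Z.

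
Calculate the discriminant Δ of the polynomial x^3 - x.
Δ = 4

For a depressed cubic x^3 + p x + q the discriminant is Δ = -4 p^3 - 27 q^2 = -4*(-1)^3 - 27*(0)^2 = 4 - 0 = 4.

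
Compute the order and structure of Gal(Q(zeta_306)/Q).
|Gal(Q(zeta_306)/Q)| = phi(306) = 96; group ≅ (Z/306Z)^* ≅ Z/6Z × Z/16Z

The n-th cyclotomic polynomial Φ_306(x) is the minimal polynomial of zeta_306 over Q and has degree phi(306) = 96. So Q(zeta_306) is a degree-96 Galois extension with Galois group (Z/306Z)^*. By CRT, (Z/306Z)^* ≅ (Z/2Z)^* × (Z/9Z)^* × (Z/17Z)^*. Each prime-power unit group is (Z/2Z)^* ≅ trivial group (order 1); (Z/9Z)^* ≅ Z/6Z; (Z/17Z)^* ≅ Z/16Z. Hence Gal(Q(zeta_306)/Q) ≅ Z/6Z × Z/16Z.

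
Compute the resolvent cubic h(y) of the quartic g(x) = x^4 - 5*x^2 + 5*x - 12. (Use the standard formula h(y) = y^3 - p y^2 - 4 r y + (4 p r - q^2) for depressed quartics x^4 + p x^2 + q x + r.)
h(y) = y^3 + 5*y^2 + 48*y + 215

Identify coefficients: p = -5, q = 5, r = -12.
Plug into h(y) = y^3 - p y^2 - 4 r y + (4 p r - q^2):
  h(y) = y^3 - (-5) y^2 - 4*(-12) y + (4*(-5)*(-12) - (5)^2)
       = y^3 + (5) y^2 + (48) y + (215).
Simplifying: h(y) = y^3 + 5*y^2 + 48*y + 215.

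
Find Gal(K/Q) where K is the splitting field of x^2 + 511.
Gal(K/Q) = Z/2Z (cyclic of order 2)

x^2 + 511 is irreducible over Q since -511 is not a rational square. The splitting field Q(sqrt(-511)) has degree 2 over Q, and its unique nontrivial automorphism is sqrt(-511) ↦ -sqrt(-511). Hence Gal(Q(sqrt(-511))/Q) = Z/2Z.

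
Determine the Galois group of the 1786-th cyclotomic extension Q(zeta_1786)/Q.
|Gal(Q(zeta_1786)/Q)| = phi(1786) = 828; group ≅ (Z/1786Z)^* ≅ Z/18Z × Z/46Z

The n-th cyclotomic polynomial Φ_1786(x) is the minimal polynomial of zeta_1786 over Q and has degree phi(1786) = 828. So Q(zeta_1786) is a degree-828 Galois extension with Galois group (Z/1786Z)^*. By CRT, (Z/1786Z)^* ≅ (Z/2Z)^* × (Z/19Z)^* × (Z/47Z)^*. Each prime-power unit group is (Z/2Z)^* ≅ trivial group (order 1); (Z/19Z)^* ≅ Z/18Z; (Z/47Z)^* ≅ Z/46Z. Hence Gal(Q(zeta_1786)/Q) ≅ Z/18Z × Z/46Z.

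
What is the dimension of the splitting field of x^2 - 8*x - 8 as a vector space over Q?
[K:Q] = 2

The discriminant of x^2 + (-8)*x + (-8) is b^2 - 4c = 64 - (-32) = 96. Since 96 is not a perfect square in Q, the polynomial is irreducible over Q. Its two roots generate a degree-2 extension, so [K:Q] = 2.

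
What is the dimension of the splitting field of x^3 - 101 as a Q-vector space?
[K:Q] = 6

x^3 - 101 has one real root r = 101^(1/3) and two complex roots r*zeta_3, r*zeta_3^2 where zeta_3 = e^(2*pi*i/3). The splitting field is Q(r, zeta_3). [Q(r):Q] = 3 and [Q(zeta_3):Q] = 2 with gcd = 1, so [Q(r, zeta_3):Q] = 3 * 2 = 6.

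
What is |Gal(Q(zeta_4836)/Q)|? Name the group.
|Gal(Q(zeta_4836)/Q)| = phi(4836) = 1440; group ≅ (Z/4836Z)^* ≅ Z/2Z × Z/2Z × Z/12Z × Z/30Z

The n-th cyclotomic polynomial Φ_4836(x) is the minimal polynomial of zeta_4836 over Q and has degree phi(4836) = 1440. So Q(zeta_4836) is a degree-1440 Galois extension with Galois group (Z/4836Z)^*. By CRT, (Z/4836Z)^* ≅ (Z/4Z)^* × (Z/3Z)^* × (Z/13Z)^* × (Z/31Z)^*. Each prime-power unit group is (Z/4Z)^* ≅ Z/2Z; (Z/3Z)^* ≅ Z/2Z; (Z/13Z)^* ≅ Z/12Z; (Z/31Z)^* ≅ Z/30Z. Hence Gal(Q(zeta_4836)/Q) ≅ Z/2Z × Z/2Z × Z/12Z × Z/30Z.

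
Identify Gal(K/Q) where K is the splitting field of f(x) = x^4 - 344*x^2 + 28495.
Gal(K/Q) = V_4 (Klein four-group, Z/2Z × Z/2Z)

f factors as (x^2 - 139)(x^2 - 205), so the splitting field is K = Q(sqrt(139), sqrt(205)). The elements 139, 205, 28495 are all non-squares in Q, so sqrt(139) and sqrt(205) generate independent quadratic extensions. Thus [K:Q] = 4 and Gal(K/Q) is generated by the two order-2 automorphisms sqrt(139) ↦ -sqrt(139) and sqrt(205) ↦ -sqrt(205), giving V_4.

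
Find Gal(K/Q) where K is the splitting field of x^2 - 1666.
Gal(K/Q) = Z/2Z (cyclic of order 2)

x^2 - 1666 is irreducible over Q since 1666 is not a rational square. The splitting field Q(sqrt(1666)) has degree 2 over Q, and its unique nontrivial automorphism is sqrt(1666) ↦ -sqrt(1666). Hence Gal(Q(sqrt(1666))/Q) = Z/2Z.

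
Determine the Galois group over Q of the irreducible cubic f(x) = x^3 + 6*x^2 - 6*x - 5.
Gal(K/Q) = S_3 (symmetric group of order 6)

Compute the discriminant of x^3 + (6)*x^2 + (-6)*x + (-5): Δ = 9045. Since Δ is not a rational square, the Galois group is not contained in A_3; it must be the full S_3 (irreducibility of the cubic rules out anything smaller).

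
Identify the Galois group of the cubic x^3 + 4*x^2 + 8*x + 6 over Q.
Gal(K/Q) = S_3 (symmetric group of order 6)

Compute the discriminant of x^3 + (4)*x^2 + (8)*x + (6): Δ = -76. Since Δ is not a rational square, the Galois group is not contained in A_3; it must be the full S_3 (irreducibility of the cubic rules out anything smaller).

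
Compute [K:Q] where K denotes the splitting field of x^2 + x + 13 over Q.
[K:Q] = 2

The discriminant of x^2 + (1)*x + (13) is b^2 - 4c = 1 - (52) = -51. Since -51 is not a perfect square in Q, the polynomial is irreducible over Q. Its two roots generate a degree-2 extension, so [K:Q] = 2.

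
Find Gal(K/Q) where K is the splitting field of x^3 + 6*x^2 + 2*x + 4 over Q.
Gal(K/Q) = S_3 (symmetric group of order 6)

Compute the discriminant of x^3 + (6)*x^2 + (2)*x + (4): Δ = -2912. Since Δ is not a rational square, the Galois group is not contained in A_3; it must be the full S_3 (irreducibility of the cubic rules out anything smaller).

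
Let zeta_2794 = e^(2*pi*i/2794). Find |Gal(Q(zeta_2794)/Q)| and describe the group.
|Gal(Q(zeta_2794)/Q)| = phi(2794) = 1260; group ≅ (Z/2794Z)^* ≅ Z/10Z × Z/126Z

The n-th cyclotomic polynomial Φ_2794(x) is the minimal polynomial of zeta_2794 over Q and has degree phi(2794) = 1260. So Q(zeta_2794) is a degree-1260 Galois extension with Galois group (Z/2794Z)^*. By CRT, (Z/2794Z)^* ≅ (Z/2Z)^* × (Z/11Z)^* × (Z/127Z)^*. Each prime-power unit group is (Z/2Z)^* ≅ trivial group (order 1); (Z/11Z)^* ≅ Z/10Z; (Z/127Z)^* ≅ Z/126Z. Hence Gal(Q(zeta_2794)/Q) ≅ Z/10Z × Z/126Z.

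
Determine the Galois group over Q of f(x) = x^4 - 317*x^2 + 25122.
Gal(K/Q) = V_4 (Klein four-group, Z/2Z × Z/2Z)

f factors as (x^2 - 158)(x^2 - 159), so the splitting field is K = Q(sqrt(158), sqrt(159)). The elements 158, 159, 25122 are all non-squares in Q, so sqrt(158) and sqrt(159) generate independent quadratic extensions. Thus [K:Q] = 4 and Gal(K/Q) is generated by the two order-2 automorphisms sqrt(158) ↦ -sqrt(158) and sqrt(159) ↦ -sqrt(159), giving V_4.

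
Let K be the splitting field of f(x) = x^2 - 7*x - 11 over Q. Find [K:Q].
[K:Q] = 2

The discriminant of x^2 + (-7)*x + (-11) is b^2 - 4c = 49 - (-44) = 93. Since 93 is not a perfect square in Q, the polynomial is irreducible over Q. Its two roots generate a degree-2 extension, so [K:Q] = 2.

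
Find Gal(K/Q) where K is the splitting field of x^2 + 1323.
Gal(K/Q) = Z/2Z (cyclic of order 2)

x^2 + 1323 is irreducible over Q since -1323 is not a rational square. The splitting field Q(sqrt(-1323)) has degree 2 over Q, and its unique nontrivial automorphism is sqrt(-1323) ↦ -sqrt(-1323). Hence Gal(Q(sqrt(-1323))/Q) = Z/2Z.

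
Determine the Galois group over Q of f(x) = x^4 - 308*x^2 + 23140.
Gal(K/Q) = V_4 (Klein four-group, Z/2Z × Z/2Z)

f factors as (x^2 - 130)(x^2 - 178), so the splitting field is K = Q(sqrt(130), sqrt(178)). The elements 130, 178, 23140 are all non-squares in Q, so sqrt(130) and sqrt(178) generate independent quadratic extensions. Thus [K:Q] = 4 and Gal(K/Q) is generated by the two order-2 automorphisms sqrt(130) ↦ -sqrt(130) and sqrt(178) ↦ -sqrt(178), giving V_4.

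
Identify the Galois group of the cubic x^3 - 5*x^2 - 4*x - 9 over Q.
Gal(K/Q) = S_3 (symmetric group of order 6)

Compute the discriminant of x^3 + (-5)*x^2 + (-4)*x + (-9): Δ = -9271. Since Δ is not a rational square, the Galois group is not contained in A_3; it must be the full S_3 (irreducibility of the cubic rules out anything smaller).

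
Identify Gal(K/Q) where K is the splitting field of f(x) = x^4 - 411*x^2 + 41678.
Gal(K/Q) = V_4 (Klein four-group, Z/2Z × Z/2Z)

f factors as (x^2 - 182)(x^2 - 229), so the splitting field is K = Q(sqrt(182), sqrt(229)). The elements 182, 229, 41678 are all non-squares in Q, so sqrt(182) and sqrt(229) generate independent quadratic extensions. Thus [K:Q] = 4 and Gal(K/Q) is generated by the two order-2 automorphisms sqrt(182) ↦ -sqrt(182) and sqrt(229) ↦ -sqrt(229), giving V_4.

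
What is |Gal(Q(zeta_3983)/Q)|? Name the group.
|Gal(Q(zeta_3983)/Q)| = phi(3983) = 3408; group ≅ (Z/3983Z)^* ≅ Z/6Z × Z/568Z

The n-th cyclotomic polynomial Φ_3983(x) is the minimal polynomial of zeta_3983 over Q and has degree phi(3983) = 3408. So Q(zeta_3983) is a degree-3408 Galois extension with Galois group (Z/3983Z)^*. By CRT, (Z/3983Z)^* ≅ (Z/7Z)^* × (Z/569Z)^*. Each prime-power unit group is (Z/7Z)^* ≅ Z/6Z; (Z/569Z)^* ≅ Z/568Z. Hence Gal(Q(zeta_3983)/Q) ≅ Z/6Z × Z/568Z.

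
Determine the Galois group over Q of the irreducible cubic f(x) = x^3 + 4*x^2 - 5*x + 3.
Gal(K/Q) = S_3 (symmetric group of order 6)

Compute the discriminant of x^3 + (4)*x^2 + (-5)*x + (3): Δ = -1191. Since Δ is not a rational square, the Galois group is not contained in A_3; it must be the full S_3 (irreducibility of the cubic rules out anything smaller).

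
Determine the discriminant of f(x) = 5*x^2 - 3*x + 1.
Δ = -11

For a quadratic a x^2 + b x + c the discriminant is Δ = b^2 - 4ac = (-3)^2 - 4*(5)*(1) = 9 - (20) = -11.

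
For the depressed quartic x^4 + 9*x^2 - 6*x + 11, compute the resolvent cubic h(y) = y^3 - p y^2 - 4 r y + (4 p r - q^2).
h(y) = y^3 - 9*y^2 - 44*y + 360

Identify coefficients: p = 9, q = -6, r = 11.
Plug into h(y) = y^3 - p y^2 - 4 r y + (4 p r - q^2):
  h(y) = y^3 - (9) y^2 - 4*(11) y + (4*(9)*(11) - (-6)^2)
       = y^3 + (-9) y^2 + (-44) y + (360).
Simplifying: h(y) = y^3 - 9*y^2 - 44*y + 360.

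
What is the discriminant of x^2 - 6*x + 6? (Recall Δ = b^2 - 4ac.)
Δ = 12

For a quadratic a x^2 + b x + c the discriminant is Δ = b^2 - 4ac = (-6)^2 - 4*(1)*(6) = 36 - (24) = 12.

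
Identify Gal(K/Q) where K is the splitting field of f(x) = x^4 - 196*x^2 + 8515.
Gal(K/Q) = V_4 (Klein four-group, Z/2Z × Z/2Z)

f factors as (x^2 - 65)(x^2 - 131), so the splitting field is K = Q(sqrt(65), sqrt(131)). The elements 65, 131, 8515 are all non-squares in Q, so sqrt(65) and sqrt(131) generate independent quadratic extensions. Thus [K:Q] = 4 and Gal(K/Q) is generated by the two order-2 automorphisms sqrt(65) ↦ -sqrt(65) and sqrt(131) ↦ -sqrt(131), giving V_4.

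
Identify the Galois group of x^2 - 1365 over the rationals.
Gal(K/Q) = Z/2Z (cyclic of order 2)

x^2 - 1365 is irreducible over Q since 1365 is not a rational square. The splitting field Q(sqrt(1365)) has degree 2 over Q, and its unique nontrivial automorphism is sqrt(1365) ↦ -sqrt(1365). Hence Gal(Q(sqrt(1365))/Q) = Z/2Z.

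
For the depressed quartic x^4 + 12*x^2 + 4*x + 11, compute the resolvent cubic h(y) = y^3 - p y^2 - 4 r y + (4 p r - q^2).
h(y) = y^3 - 12*y^2 - 44*y + 512

Identify coefficients: p = 12, q = 4, r = 11.
Plug into h(y) = y^3 - p y^2 - 4 r y + (4 p r - q^2):
  h(y) = y^3 - (12) y^2 - 4*(11) y + (4*(12)*(11) - (4)^2)
       = y^3 + (-12) y^2 + (-44) y + (512).
Simplifying: h(y) = y^3 - 12*y^2 - 44*y + 512.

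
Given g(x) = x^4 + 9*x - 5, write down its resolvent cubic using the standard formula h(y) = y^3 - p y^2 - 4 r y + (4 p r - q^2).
h(y) = y^3 + 20*y - 81

Identify coefficients: p = 0, q = 9, r = -5.
Plug into h(y) = y^3 - p y^2 - 4 r y + (4 p r - q^2):
  h(y) = y^3 - (0) y^2 - 4*(-5) y + (4*(0)*(-5) - (9)^2)
       = y^3 + (0) y^2 + (20) y + (-81).
Simplifying: h(y) = y^3 + 20*y - 81.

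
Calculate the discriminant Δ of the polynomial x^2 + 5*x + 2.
Δ = 17

For a quadratic a x^2 + b x + c the discriminant is Δ = b^2 - 4ac = (5)^2 - 4*(1)*(2) = 25 - (8) = 17.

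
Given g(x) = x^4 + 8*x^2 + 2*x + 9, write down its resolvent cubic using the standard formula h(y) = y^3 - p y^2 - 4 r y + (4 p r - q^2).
h(y) = y^3 - 8*y^2 - 36*y + 284

Identify coefficients: p = 8, q = 2, r = 9.
Plug into h(y) = y^3 - p y^2 - 4 r y + (4 p r - q^2):
  h(y) = y^3 - (8) y^2 - 4*(9) y + (4*(8)*(9) - (2)^2)
       = y^3 + (-8) y^2 + (-36) y + (284).
Simplifying: h(y) = y^3 - 8*y^2 - 36*y + 284.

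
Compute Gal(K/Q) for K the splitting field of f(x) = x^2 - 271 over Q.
Gal(K/Q) = Z/2Z (cyclic of order 2)

x^2 - 271 is irreducible over Q since 271 is not a rational square. The splitting field Q(sqrt(271)) has degree 2 over Q, and its unique nontrivial automorphism is sqrt(271) ↦ -sqrt(271). Hence Gal(Q(sqrt(271))/Q) = Z/2Z.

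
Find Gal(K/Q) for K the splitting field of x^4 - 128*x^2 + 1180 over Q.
Gal(K/Q) = V_4 (Klein four-group, Z/2Z × Z/2Z)

f factors as (x^2 - 10)(x^2 - 118), so the splitting field is K = Q(sqrt(10), sqrt(118)). The elements 10, 118, 1180 are all non-squares in Q, so sqrt(10) and sqrt(118) generate independent quadratic extensions. Thus [K:Q] = 4 and Gal(K/Q) is generated by the two order-2 automorphisms sqrt(10) ↦ -sqrt(10) and sqrt(118) ↦ -sqrt(118), giving V_4.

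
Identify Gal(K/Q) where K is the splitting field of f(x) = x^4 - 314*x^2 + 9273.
Gal(K/Q) = V_4 (Klein four-group, Z/2Z × Z/2Z)

f factors as (x^2 - 281)(x^2 - 33), so the splitting field is K = Q(sqrt(281), sqrt(33)). The elements 281, 33, 9273 are all non-squares in Q, so sqrt(281) and sqrt(33) generate independent quadratic extensions. Thus [K:Q] = 4 and Gal(K/Q) is generated by the two order-2 automorphisms sqrt(281) ↦ -sqrt(281) and sqrt(33) ↦ -sqrt(33), giving V_4.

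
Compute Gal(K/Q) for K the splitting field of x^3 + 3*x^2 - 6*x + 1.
Gal(K/Q) = A_3 (cyclic of order 3)

Compute the discriminant of x^3 + (3)*x^2 + (-6)*x + (1): Δ = 729. Since Δ is a perfect square (Δ = 27^2), the Galois group is contained in A_3. Irreducibility forces the group to be transitive on three roots, so Gal = A_3.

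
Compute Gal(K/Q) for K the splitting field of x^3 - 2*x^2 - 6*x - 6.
Gal(K/Q) = S_3 (symmetric group of order 6)

Compute the discriminant of x^3 + (-2)*x^2 + (-6)*x + (-6): Δ = -1452. Since Δ is not a rational square, the Galois group is not contained in A_3; it must be the full S_3 (irreducibility of the cubic rules out anything smaller).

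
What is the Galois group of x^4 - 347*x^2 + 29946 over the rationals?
Gal(K/Q) = V_4 (Klein four-group, Z/2Z × Z/2Z)

f factors as (x^2 - 161)(x^2 - 186), so the splitting field is K = Q(sqrt(161), sqrt(186)). The elements 161, 186, 29946 are all non-squares in Q, so sqrt(161) and sqrt(186) generate independent quadratic extensions. Thus [K:Q] = 4 and Gal(K/Q) is generated by the two order-2 automorphisms sqrt(161) ↦ -sqrt(161) and sqrt(186) ↦ -sqrt(186), giving V_4.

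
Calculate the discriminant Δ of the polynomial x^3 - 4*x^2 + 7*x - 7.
Δ = -175

For x^3 + a x^2 + b x + c the discriminant is Δ = 18 a b c - 4 a^3 c + a^2 b^2 - 4 b^3 - 27 c^2.
Plug a = -4, b = 7, c = -7:
  18*(-4)*(7)*(-7) - 4*(-4)^3*(-7) + (-4)^2*(7)^2 - 4*(7)^3 - 27*(-7)^2
  = 3528 + (-1792) + 784 + (-1372) + (-1323)
  = -175.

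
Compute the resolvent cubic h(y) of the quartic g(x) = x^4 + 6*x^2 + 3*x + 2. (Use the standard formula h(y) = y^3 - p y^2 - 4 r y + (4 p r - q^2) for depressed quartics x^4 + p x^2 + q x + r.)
h(y) = y^3 - 6*y^2 - 8*y + 39

Identify coefficients: p = 6, q = 3, r = 2.
Plug into h(y) = y^3 - p y^2 - 4 r y + (4 p r - q^2):
  h(y) = y^3 - (6) y^2 - 4*(2) y + (4*(6)*(2) - (3)^2)
       = y^3 + (-6) y^2 + (-8) y + (39).
Simplifying: h(y) = y^3 - 6*y^2 - 8*y + 39.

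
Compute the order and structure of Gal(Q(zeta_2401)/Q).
|Gal(Q(zeta_2401)/Q)| = phi(2401) = 2058; group ≅ (Z/2401Z)^* ≅ Z/2058Z

The n-th cyclotomic polynomial Φ_2401(x) is the minimal polynomial of zeta_2401 over Q and has degree phi(2401) = 2058. So Q(zeta_2401) is a degree-2058 Galois extension with Galois group (Z/2401Z)^*. (Z/2401Z)^* is cyclic since 2401 is an odd prime power (or 4). Hence Gal(Q(zeta_2401)/Q) ≅ Z/2058Z.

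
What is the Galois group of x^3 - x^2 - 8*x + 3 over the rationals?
Gal(K/Q) = S_3 (symmetric group of order 6)

Compute the discriminant of x^3 + (-1)*x^2 + (-8)*x + (3): Δ = 2313. Since Δ is not a rational square, the Galois group is not contained in A_3; it must be the full S_3 (irreducibility of the cubic rules out anything smaller).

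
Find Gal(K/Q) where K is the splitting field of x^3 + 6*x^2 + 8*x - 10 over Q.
Gal(K/Q) = S_3 (symmetric group of order 6)

Compute the discriminant of x^3 + (6)*x^2 + (8)*x + (-10): Δ = -2444. Since Δ is not a rational square, the Galois group is not contained in A_3; it must be the full S_3 (irreducibility of the cubic rules out anything smaller).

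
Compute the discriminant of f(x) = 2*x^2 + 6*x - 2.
Δ = 52

For a quadratic a x^2 + b x + c the discriminant is Δ = b^2 - 4ac = (6)^2 - 4*(2)*(-2) = 36 - (-16) = 52.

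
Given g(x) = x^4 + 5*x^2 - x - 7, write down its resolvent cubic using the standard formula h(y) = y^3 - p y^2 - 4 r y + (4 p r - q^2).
h(y) = y^3 - 5*y^2 + 28*y - 141

Identify coefficients: p = 5, q = -1, r = -7.
Plug into h(y) = y^3 - p y^2 - 4 r y + (4 p r - q^2):
  h(y) = y^3 - (5) y^2 - 4*(-7) y + (4*(5)*(-7) - (-1)^2)
       = y^3 + (-5) y^2 + (28) y + (-141).
Simplifying: h(y) = y^3 - 5*y^2 + 28*y - 141.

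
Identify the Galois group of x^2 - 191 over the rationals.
Gal(K/Q) = Z/2Z (cyclic of order 2)

x^2 - 191 is irreducible over Q since 191 is not a rational square. The splitting field Q(sqrt(191)) has degree 2 over Q, and its unique nontrivial automorphism is sqrt(191) ↦ -sqrt(191). Hence Gal(Q(sqrt(191))/Q) = Z/2Z.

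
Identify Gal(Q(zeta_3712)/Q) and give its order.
|Gal(Q(zeta_3712)/Q)| = phi(3712) = 1792; group ≅ (Z/3712Z)^* ≅ Z/2Z × Z/28Z × Z/32Z

The n-th cyclotomic polynomial Φ_3712(x) is the minimal polynomial of zeta_3712 over Q and has degree phi(3712) = 1792. So Q(zeta_3712) is a degree-1792 Galois extension with Galois group (Z/3712Z)^*. By CRT, (Z/3712Z)^* ≅ (Z/128Z)^* × (Z/29Z)^*. Each prime-power unit group is (Z/128Z)^* ≅ Z/2Z × Z/32Z; (Z/29Z)^* ≅ Z/28Z. Hence Gal(Q(zeta_3712)/Q) ≅ Z/2Z × Z/28Z × Z/32Z.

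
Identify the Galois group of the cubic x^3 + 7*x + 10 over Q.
Gal(K/Q) = S_3 (symmetric group of order 6)

Compute the discriminant of x^3 + (0)*x^2 + (7)*x + (10): Δ = -4072. Since Δ is not a rational square, the Galois group is not contained in A_3; it must be the full S_3 (irreducibility of the cubic rules out anything smaller).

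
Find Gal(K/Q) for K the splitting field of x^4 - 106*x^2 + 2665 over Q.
Gal(K/Q) = V_4 (Klein four-group, Z/2Z × Z/2Z)

f factors as (x^2 - 65)(x^2 - 41), so the splitting field is K = Q(sqrt(65), sqrt(41)). The elements 65, 41, 2665 are all non-squares in Q, so sqrt(65) and sqrt(41) generate independent quadratic extensions. Thus [K:Q] = 4 and Gal(K/Q) is generated by the two order-2 automorphisms sqrt(65) ↦ -sqrt(65) and sqrt(41) ↦ -sqrt(41), giving V_4.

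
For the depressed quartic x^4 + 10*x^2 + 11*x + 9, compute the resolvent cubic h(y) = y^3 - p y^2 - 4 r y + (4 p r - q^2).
h(y) = y^3 - 10*y^2 - 36*y + 239

Identify coefficients: p = 10, q = 11, r = 9.
Plug into h(y) = y^3 - p y^2 - 4 r y + (4 p r - q^2):
  h(y) = y^3 - (10) y^2 - 4*(9) y + (4*(10)*(9) - (11)^2)
       = y^3 + (-10) y^2 + (-36) y + (239).
Simplifying: h(y) = y^3 - 10*y^2 - 36*y + 239.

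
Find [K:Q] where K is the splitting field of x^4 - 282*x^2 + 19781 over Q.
[K:Q] = 4

f factors as (x^2 - 151)(x^2 - 131); the splitting field is K = Q(sqrt(151), sqrt(131)). Since 151, 131, and 19781 are all non-squares in Q, the three subfields Q(sqrt(151)), Q(sqrt(131)), Q(sqrt(19781)) are distinct degree-2 extensions, so [K:Q] = 4 (Klein four Galois group).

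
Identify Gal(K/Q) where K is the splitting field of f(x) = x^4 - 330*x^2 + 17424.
Gal(K/Q) = Z/2Z (cyclic of order 2)

f factors as (x^2 - 66)(x^2 - 264), so the splitting field is K = Q(sqrt(66), sqrt(264)). The squarefree part of 66 is 66 and the squarefree part of 264 is also 66, so sqrt(66) and sqrt(264) are both rational multiples of sqrt(66). Hence Q(sqrt(66)) = Q(sqrt(264)) = Q(sqrt(66)), and the splitting field collapses to a single degree-2 extension with Galois group Z/2Z.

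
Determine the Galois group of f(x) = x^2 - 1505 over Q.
Gal(K/Q) = Z/2Z (cyclic of order 2)

x^2 - 1505 is irreducible over Q since 1505 is not a rational square. The splitting field Q(sqrt(1505)) has degree 2 over Q, and its unique nontrivial automorphism is sqrt(1505) ↦ -sqrt(1505). Hence Gal(Q(sqrt(1505))/Q) = Z/2Z.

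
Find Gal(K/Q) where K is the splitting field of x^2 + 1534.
Gal(K/Q) = Z/2Z (cyclic of order 2)

x^2 + 1534 is irreducible over Q since -1534 is not a rational square. The splitting field Q(sqrt(-1534)) has degree 2 over Q, and its unique nontrivial automorphism is sqrt(-1534) ↦ -sqrt(-1534). Hence Gal(Q(sqrt(-1534))/Q) = Z/2Z.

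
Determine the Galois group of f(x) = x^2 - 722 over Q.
Gal(K/Q) = Z/2Z (cyclic of order 2)

x^2 - 722 is irreducible over Q since 722 is not a rational square. The splitting field Q(sqrt(722)) has degree 2 over Q, and its unique nontrivial automorphism is sqrt(722) ↦ -sqrt(722). Hence Gal(Q(sqrt(722))/Q) = Z/2Z.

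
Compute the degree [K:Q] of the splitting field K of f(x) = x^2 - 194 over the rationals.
[K:Q] = 2

The polynomial x^2 - 194 is irreducible over Q since 194 is not a perfect square. Its splitting field is Q(sqrt(194)), which has degree 2 over Q.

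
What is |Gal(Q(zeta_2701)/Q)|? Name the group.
|Gal(Q(zeta_2701)/Q)| = phi(2701) = 2592; group ≅ (Z/2701Z)^* ≅ Z/36Z × Z/72Z

The n-th cyclotomic polynomial Φ_2701(x) is the minimal polynomial of zeta_2701 over Q and has degree phi(2701) = 2592. So Q(zeta_2701) is a degree-2592 Galois extension with Galois group (Z/2701Z)^*. By CRT, (Z/2701Z)^* ≅ (Z/37Z)^* × (Z/73Z)^*. Each prime-power unit group is (Z/37Z)^* ≅ Z/36Z; (Z/73Z)^* ≅ Z/72Z. Hence Gal(Q(zeta_2701)/Q) ≅ Z/36Z × Z/72Z.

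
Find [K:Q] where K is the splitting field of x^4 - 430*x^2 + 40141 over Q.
[K:Q] = 4

f factors as (x^2 - 293)(x^2 - 137); the splitting field is K = Q(sqrt(293), sqrt(137)). Since 293, 137, and 40141 are all non-squares in Q, the three subfields Q(sqrt(293)), Q(sqrt(137)), Q(sqrt(40141)) are distinct degree-2 extensions, so [K:Q] = 4 (Klein four Galois group).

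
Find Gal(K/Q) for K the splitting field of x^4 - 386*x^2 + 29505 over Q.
Gal(K/Q) = V_4 (Klein four-group, Z/2Z × Z/2Z)

f factors as (x^2 - 281)(x^2 - 105), so the splitting field is K = Q(sqrt(281), sqrt(105)). The elements 281, 105, 29505 are all non-squares in Q, so sqrt(281) and sqrt(105) generate independent quadratic extensions. Thus [K:Q] = 4 and Gal(K/Q) is generated by the two order-2 automorphisms sqrt(281) ↦ -sqrt(281) and sqrt(105) ↦ -sqrt(105), giving V_4.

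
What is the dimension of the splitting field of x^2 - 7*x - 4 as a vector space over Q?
[K:Q] = 2

The discriminant of x^2 + (-7)*x + (-4) is b^2 - 4c = 49 - (-16) = 65. Since 65 is not a perfect square in Q, the polynomial is irreducible over Q. Its two roots generate a degree-2 extension, so [K:Q] = 2.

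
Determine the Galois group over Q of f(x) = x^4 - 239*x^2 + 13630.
Gal(K/Q) = V_4 (Klein four-group, Z/2Z × Z/2Z)

f factors as (x^2 - 145)(x^2 - 94), so the splitting field is K = Q(sqrt(145), sqrt(94)). The elements 145, 94, 13630 are all non-squares in Q, so sqrt(145) and sqrt(94) generate independent quadratic extensions. Thus [K:Q] = 4 and Gal(K/Q) is generated by the two order-2 automorphisms sqrt(145) ↦ -sqrt(145) and sqrt(94) ↦ -sqrt(94), giving V_4.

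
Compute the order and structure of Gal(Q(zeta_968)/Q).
|Gal(Q(zeta_968)/Q)| = phi(968) = 440; group ≅ (Z/968Z)^* ≅ Z/2Z × Z/2Z × Z/110Z

The n-th cyclotomic polynomial Φ_968(x) is the minimal polynomial of zeta_968 over Q and has degree phi(968) = 440. So Q(zeta_968) is a degree-440 Galois extension with Galois group (Z/968Z)^*. By CRT, (Z/968Z)^* ≅ (Z/8Z)^* × (Z/121Z)^*. Each prime-power unit group is (Z/8Z)^* ≅ Z/2Z × Z/2Z; (Z/121Z)^* ≅ Z/110Z. Hence Gal(Q(zeta_968)/Q) ≅ Z/2Z × Z/2Z × Z/110Z.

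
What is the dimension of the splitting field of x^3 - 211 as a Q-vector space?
[K:Q] = 6

x^3 - 211 has one real root r = 211^(1/3) and two complex roots r*zeta_3, r*zeta_3^2 where zeta_3 = e^(2*pi*i/3). The splitting field is Q(r, zeta_3). [Q(r):Q] = 3 and [Q(zeta_3):Q] = 2 with gcd = 1, so [Q(r, zeta_3):Q] = 3 * 2 = 6.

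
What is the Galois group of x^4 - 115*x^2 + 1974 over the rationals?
Gal(K/Q) = V_4 (Klein four-group, Z/2Z × Z/2Z)

f factors as (x^2 - 94)(x^2 - 21), so the splitting field is K = Q(sqrt(94), sqrt(21)). The elements 94, 21, 1974 are all non-squares in Q, so sqrt(94) and sqrt(21) generate independent quadratic extensions. Thus [K:Q] = 4 and Gal(K/Q) is generated by the two order-2 automorphisms sqrt(94) ↦ -sqrt(94) and sqrt(21) ↦ -sqrt(21), giving V_4.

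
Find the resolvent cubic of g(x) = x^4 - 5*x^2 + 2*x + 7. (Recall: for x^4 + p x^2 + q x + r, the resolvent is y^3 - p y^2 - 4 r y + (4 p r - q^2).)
h(y) = y^3 + 5*y^2 - 28*y - 144

Identify coefficients: p = -5, q = 2, r = 7.
Plug into h(y) = y^3 - p y^2 - 4 r y + (4 p r - q^2):
  h(y) = y^3 - (-5) y^2 - 4*(7) y + (4*(-5)*(7) - (2)^2)
       = y^3 + (5) y^2 + (-28) y + (-144).
Simplifying: h(y) = y^3 + 5*y^2 - 28*y - 144.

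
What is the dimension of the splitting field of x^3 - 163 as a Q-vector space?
[K:Q] = 6

x^3 - 163 has one real root r = 163^(1/3) and two complex roots r*zeta_3, r*zeta_3^2 where zeta_3 = e^(2*pi*i/3). The splitting field is Q(r, zeta_3). [Q(r):Q] = 3 and [Q(zeta_3):Q] = 2 with gcd = 1, so [Q(r, zeta_3):Q] = 3 * 2 = 6.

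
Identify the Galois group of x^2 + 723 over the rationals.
Gal(K/Q) = Z/2Z (cyclic of order 2)

x^2 + 723 is irreducible over Q since -723 is not a rational square. The splitting field Q(sqrt(-723)) has degree 2 over Q, and its unique nontrivial automorphism is sqrt(-723) ↦ -sqrt(-723). Hence Gal(Q(sqrt(-723))/Q) = Z/2Z.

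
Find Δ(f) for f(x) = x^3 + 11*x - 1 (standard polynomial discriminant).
Δ = -5351

For a depressed cubic x^3 + p x + q the discriminant is Δ = -4 p^3 - 27 q^2 = -4*(11)^3 - 27*(-1)^2 = -5324 - 27 = -5351.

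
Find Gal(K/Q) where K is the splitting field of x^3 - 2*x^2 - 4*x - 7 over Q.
Gal(K/Q) = S_3 (symmetric group of order 6)

Compute the discriminant of x^3 + (-2)*x^2 + (-4)*x + (-7): Δ = -2235. Since Δ is not a rational square, the Galois group is not contained in A_3; it must be the full S_3 (irreducibility of the cubic rules out anything smaller).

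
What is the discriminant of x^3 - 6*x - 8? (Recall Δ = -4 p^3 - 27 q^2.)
Δ = -864

For a depressed cubic x^3 + p x + q the discriminant is Δ = -4 p^3 - 27 q^2 = -4*(-6)^3 - 27*(-8)^2 = 864 - 1728 = -864.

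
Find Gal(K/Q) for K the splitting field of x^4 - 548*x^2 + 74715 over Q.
Gal(K/Q) = V_4 (Klein four-group, Z/2Z × Z/2Z)

f factors as (x^2 - 293)(x^2 - 255), so the splitting field is K = Q(sqrt(293), sqrt(255)). The elements 293, 255, 74715 are all non-squares in Q, so sqrt(293) and sqrt(255) generate independent quadratic extensions. Thus [K:Q] = 4 and Gal(K/Q) is generated by the two order-2 automorphisms sqrt(293) ↦ -sqrt(293) and sqrt(255) ↦ -sqrt(255), giving V_4.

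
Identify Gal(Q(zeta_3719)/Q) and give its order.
|Gal(Q(zeta_3719)/Q)| = phi(3719) = 3718; group ≅ (Z/3719Z)^* ≅ Z/3718Z

The n-th cyclotomic polynomial Φ_3719(x) is the minimal polynomial of zeta_3719 over Q and has degree phi(3719) = 3718. So Q(zeta_3719) is a degree-3718 Galois extension with Galois group (Z/3719Z)^*. (Z/3719Z)^* is cyclic since 3719 is an odd prime power (or 4). Hence Gal(Q(zeta_3719)/Q) ≅ Z/3718Z.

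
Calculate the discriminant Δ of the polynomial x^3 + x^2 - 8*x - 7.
Δ = 1825

For x^3 + a x^2 + b x + c the discriminant is Δ = 18 a b c - 4 a^3 c + a^2 b^2 - 4 b^3 - 27 c^2.
Plug a = 1, b = -8, c = -7:
  18*(1)*(-8)*(-7) - 4*(1)^3*(-7) + (1)^2*(-8)^2 - 4*(-8)^3 - 27*(-7)^2
  = 1008 + (28) + 64 + (2048) + (-1323)
  = 1825.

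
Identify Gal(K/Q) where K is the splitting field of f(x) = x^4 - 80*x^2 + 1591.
Gal(K/Q) = V_4 (Klein four-group, Z/2Z × Z/2Z)

f factors as (x^2 - 37)(x^2 - 43), so the splitting field is K = Q(sqrt(37), sqrt(43)). The elements 37, 43, 1591 are all non-squares in Q, so sqrt(37) and sqrt(43) generate independent quadratic extensions. Thus [K:Q] = 4 and Gal(K/Q) is generated by the two order-2 automorphisms sqrt(37) ↦ -sqrt(37) and sqrt(43) ↦ -sqrt(43), giving V_4.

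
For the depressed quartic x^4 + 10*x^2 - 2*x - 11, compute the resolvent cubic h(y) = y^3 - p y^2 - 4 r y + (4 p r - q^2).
h(y) = y^3 - 10*y^2 + 44*y - 444

Identify coefficients: p = 10, q = -2, r = -11.
Plug into h(y) = y^3 - p y^2 - 4 r y + (4 p r - q^2):
  h(y) = y^3 - (10) y^2 - 4*(-11) y + (4*(10)*(-11) - (-2)^2)
       = y^3 + (-10) y^2 + (44) y + (-444).
Simplifying: h(y) = y^3 - 10*y^2 + 44*y - 444.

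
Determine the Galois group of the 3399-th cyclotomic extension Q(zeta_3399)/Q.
|Gal(Q(zeta_3399)/Q)| = phi(3399) = 2040; group ≅ (Z/3399Z)^* ≅ Z/2Z × Z/10Z × Z/102Z

The n-th cyclotomic polynomial Φ_3399(x) is the minimal polynomial of zeta_3399 over Q and has degree phi(3399) = 2040. So Q(zeta_3399) is a degree-2040 Galois extension with Galois group (Z/3399Z)^*. By CRT, (Z/3399Z)^* ≅ (Z/3Z)^* × (Z/11Z)^* × (Z/103Z)^*. Each prime-power unit group is (Z/3Z)^* ≅ Z/2Z; (Z/11Z)^* ≅ Z/10Z; (Z/103Z)^* ≅ Z/102Z. Hence Gal(Q(zeta_3399)/Q) ≅ Z/2Z × Z/10Z × Z/102Z.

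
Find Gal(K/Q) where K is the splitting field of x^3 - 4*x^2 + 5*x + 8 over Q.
Gal(K/Q) = S_3 (symmetric group of order 6)

Compute the discriminant of x^3 + (-4)*x^2 + (5)*x + (8): Δ = -2660. Since Δ is not a rational square, the Galois group is not contained in A_3; it must be the full S_3 (irreducibility of the cubic rules out anything smaller).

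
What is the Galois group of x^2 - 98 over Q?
Gal(K/Q) = Z/2Z (cyclic of order 2)

x^2 - 98 is irreducible over Q since 98 is not a rational square. The splitting field Q(sqrt(98)) has degree 2 over Q, and its unique nontrivial automorphism is sqrt(98) ↦ -sqrt(98). Hence Gal(Q(sqrt(98))/Q) = Z/2Z.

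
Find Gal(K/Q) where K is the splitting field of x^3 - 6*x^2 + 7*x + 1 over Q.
Gal(K/Q) = S_3 (symmetric group of order 6)

Compute the discriminant of x^3 + (-6)*x^2 + (7)*x + (1): Δ = 473. Since Δ is not a rational square, the Galois group is not contained in A_3; it must be the full S_3 (irreducibility of the cubic rules out anything smaller).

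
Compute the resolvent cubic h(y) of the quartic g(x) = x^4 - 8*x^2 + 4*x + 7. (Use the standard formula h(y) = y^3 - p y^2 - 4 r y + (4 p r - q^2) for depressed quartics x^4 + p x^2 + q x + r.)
h(y) = y^3 + 8*y^2 - 28*y - 240

Identify coefficients: p = -8, q = 4, r = 7.
Plug into h(y) = y^3 - p y^2 - 4 r y + (4 p r - q^2):
  h(y) = y^3 - (-8) y^2 - 4*(7) y + (4*(-8)*(7) - (4)^2)
       = y^3 + (8) y^2 + (-28) y + (-240).
Simplifying: h(y) = y^3 + 8*y^2 - 28*y - 240.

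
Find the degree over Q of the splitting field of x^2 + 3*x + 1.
[K:Q] = 2

The discriminant of x^2 + (3)*x + (1) is b^2 - 4c = 9 - (4) = 5. Since 5 is not a perfect square in Q, the polynomial is irreducible over Q. Its two roots generate a degree-2 extension, so [K:Q] = 2.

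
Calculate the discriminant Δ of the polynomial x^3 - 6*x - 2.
Δ = 756

For a depressed cubic x^3 + p x + q the discriminant is Δ = -4 p^3 - 27 q^2 = -4*(-6)^3 - 27*(-2)^2 = 864 - 108 = 756.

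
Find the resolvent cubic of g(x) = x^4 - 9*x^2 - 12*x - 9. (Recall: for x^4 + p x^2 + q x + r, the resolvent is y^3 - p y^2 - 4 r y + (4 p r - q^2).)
h(y) = y^3 + 9*y^2 + 36*y + 180

Identify coefficients: p = -9, q = -12, r = -9.
Plug into h(y) = y^3 - p y^2 - 4 r y + (4 p r - q^2):
  h(y) = y^3 - (-9) y^2 - 4*(-9) y + (4*(-9)*(-9) - (-12)^2)
       = y^3 + (9) y^2 + (36) y + (180).
Simplifying: h(y) = y^3 + 9*y^2 + 36*y + 180.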